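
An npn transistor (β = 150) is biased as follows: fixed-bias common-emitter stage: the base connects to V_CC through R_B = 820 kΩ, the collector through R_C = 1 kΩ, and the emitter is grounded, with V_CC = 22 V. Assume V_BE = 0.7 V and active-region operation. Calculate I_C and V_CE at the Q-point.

Base loop: V_CC = I_B·R_B + V_BE, so I_B = (22 − 0.7)/820 kΩ = 0.026 mA.
In the active region I_C = β·I_B = 150 × 0.026 = 3.9 mA.
Collector loop: V_CE = V_CC − I_C·R_C = 22 − 3.9×1 = 18.1 V.
Since V_CE = 18.1 V > V_CE(sat) ≈ 0.2 V, the transistor is in the active region as assumed.

I_C ≈ 3.9 mA, V_CE ≈ 18 V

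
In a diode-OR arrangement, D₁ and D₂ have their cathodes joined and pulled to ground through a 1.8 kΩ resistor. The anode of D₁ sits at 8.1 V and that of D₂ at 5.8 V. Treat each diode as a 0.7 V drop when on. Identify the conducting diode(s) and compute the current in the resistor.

Assume both conduct. Then node N would need to be at both 8.1−0.7 = 7.4 V and 5.8−0.7 = 5.1 V, which is impossible.
Assume only D₁ conducts: V_N = 8.1 − 0.7 = 7.4 V, so I_R = 7.4/1.8 = 4.11 mA.
Check D₂: its anode-to-cathode voltage is 5.8 − 7.4 = -1.6 V < 0.7 V, so it is off. The assumption is consistent.

Only D₁ conducts; I_R ≈ 4.1 mA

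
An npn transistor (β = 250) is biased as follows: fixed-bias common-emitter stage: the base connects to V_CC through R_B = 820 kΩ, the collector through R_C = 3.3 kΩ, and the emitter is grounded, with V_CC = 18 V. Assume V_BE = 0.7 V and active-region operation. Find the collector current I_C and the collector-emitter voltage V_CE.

I_C ≈ 5.3 mA, V_CE ≈ 0.59 V

Base loop: V_CC = I_B·R_B + V_BE, so I_B = (18 − 0.7)/820 kΩ = 0.0211 mA.
In the active region I_C = β·I_B = 250 × 0.0211 = 5.27 mA.
Collector loop: V_CE = V_CC − I_C·R_C = 18 − 5.27×3.3 = 0.595 V.
Since V_CE = 0.595 V > V_CE(sat) ≈ 0.2 V, the transistor is in the active region as assumed.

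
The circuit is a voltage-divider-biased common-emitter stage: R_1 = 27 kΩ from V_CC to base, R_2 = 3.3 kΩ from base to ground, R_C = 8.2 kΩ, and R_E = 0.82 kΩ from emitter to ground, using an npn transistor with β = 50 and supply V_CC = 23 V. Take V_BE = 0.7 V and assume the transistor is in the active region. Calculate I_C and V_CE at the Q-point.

Thevenize the base divider: V_Th = V_CC·R_2/(R_1+R_2) = 23×3.3/30.3 = 2.5 V, R_Th = R_1‖R_2 = 2.94 kΩ.
Base-emitter loop: V_Th = I_B·R_Th + V_BE + (β+1)I_B·R_E, so I_B = (2.5 − 0.7) / (2.94 + 51×0.82) = 0.0403 mA.
I_C = β·I_B = 50×0.0403 = 2.02 mA, and I_E = (β+1)I_B = 2.06 mA.
V_CE = V_CC − I_C·R_C − I_E·R_E = 23 − 2.02×8.2 − 2.06×0.82 = 4.78 V.
V_CE = 4.78 V > 0.2 V confirms active-region operation.

I_C ≈ 2 mA, V_CE ≈ 4.8 V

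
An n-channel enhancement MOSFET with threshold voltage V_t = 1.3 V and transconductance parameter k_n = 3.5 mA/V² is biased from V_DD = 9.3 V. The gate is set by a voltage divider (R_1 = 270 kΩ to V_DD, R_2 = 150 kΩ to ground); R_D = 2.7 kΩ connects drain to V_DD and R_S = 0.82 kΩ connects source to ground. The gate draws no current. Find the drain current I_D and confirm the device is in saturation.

I_D ≈ 1.4 mA

V_G = V_DD·R_2/(R_1+R_2) = 9.3×150/420 = 3.32 V.
Assume saturation: I_D = (k_n/2)(V_GS − V_t)² with V_GS = V_G − I_D·R_S = 3.32 − 0.82·I_D.
Substituting gives 1.18·I_D² − 6.8·I_D + 7.15 = 0, with roots I_D = 1.38 or 4.4 mA.
The root I_D = 4.4 mA gives V_GS = -0.285 V ≤ V_t, so take I_D = 1.38 mA.
Then V_GS = 2.19 V and V_DS = V_DD − I_D(R_D+R_S) = 9.3 − 1.38×3.52 = 4.44 V.
Saturation requires V_DS ≥ V_GS − V_t = 0.889 V; 4.44 ≥ 0.889 ✓.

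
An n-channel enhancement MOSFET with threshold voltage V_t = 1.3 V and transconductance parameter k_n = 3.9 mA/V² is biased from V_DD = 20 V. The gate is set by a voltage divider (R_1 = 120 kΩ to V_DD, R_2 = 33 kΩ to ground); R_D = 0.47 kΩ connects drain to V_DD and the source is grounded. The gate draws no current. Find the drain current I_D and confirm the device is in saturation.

V_G = V_DD·R_2/(R_1+R_2) = 20×33/153 = 4.31 V. With the source grounded, V_GS = V_G = 4.31 V.
Assume saturation: I_D = (k_n/2)(V_GS − V_t)² = (3.9/2)×(4.31 − 1.3)² = 1.95×3.01² = 17.7 mA.
V_DS = V_DD − I_D·R_D = 20 − 17.7×0.47 = 11.7 V.
Saturation requires V_DS ≥ V_GS − V_t = 3.01 V; 11.7 ≥ 3.01 ✓.

I_D ≈ 18 mA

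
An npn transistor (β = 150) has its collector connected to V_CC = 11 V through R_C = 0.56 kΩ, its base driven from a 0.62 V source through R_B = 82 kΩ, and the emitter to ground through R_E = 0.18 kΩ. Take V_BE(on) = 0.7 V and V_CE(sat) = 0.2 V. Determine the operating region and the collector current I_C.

cutoff; I_C ≈ 0

V_BB = 0.62 V ≤ V_BE(on) = 0.7 V, so the base-emitter junction is not forward biased.
The transistor is in cutoff: I_B = I_C = 0.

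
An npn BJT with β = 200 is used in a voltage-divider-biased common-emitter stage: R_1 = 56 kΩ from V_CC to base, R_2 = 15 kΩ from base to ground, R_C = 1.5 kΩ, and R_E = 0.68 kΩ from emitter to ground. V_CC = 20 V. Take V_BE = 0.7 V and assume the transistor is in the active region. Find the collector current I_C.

Thevenize the base divider: V_Th = V_CC·R_2/(R_1+R_2) = 20×15/71 = 4.23 V, R_Th = R_1‖R_2 = 11.8 kΩ.
Base-emitter loop: V_Th = I_B·R_Th + V_BE + (β+1)I_B·R_E, so I_B = (4.23 − 0.7) / (11.8 + 201×0.68) = 0.0237 mA.
I_C = β·I_B = 200×0.0237 = 4.75 mA, and I_E = (β+1)I_B = 4.77 mA.
V_CE = V_CC − I_C·R_C − I_E·R_E = 20 − 4.75×1.5 − 4.77×0.68 = 9.63 V.
V_CE = 9.63 V > 0.2 V confirms active-region operation.

I_C ≈ 4.7 mA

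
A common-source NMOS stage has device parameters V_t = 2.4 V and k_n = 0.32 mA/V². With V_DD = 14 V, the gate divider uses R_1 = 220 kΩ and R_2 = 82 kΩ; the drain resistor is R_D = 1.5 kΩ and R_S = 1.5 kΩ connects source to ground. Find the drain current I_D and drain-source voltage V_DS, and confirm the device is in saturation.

V_G = V_DD·R_2/(R_1+R_2) = 14×82/302 = 3.8 V.
Assume saturation: I_D = (k_n/2)(V_GS − V_t)² with V_GS = V_G − I_D·R_S = 3.8 − 1.5·I_D.
Substituting gives 0.36·I_D² − 1.67·I_D + 0.314 = 0, with roots I_D = 0.196 or 4.45 mA.
The root I_D = 4.45 mA gives V_GS = -2.87 V ≤ V_t, so take I_D = 0.196 mA.
Then V_GS = 3.51 V and V_DS = V_DD − I_D(R_D+R_S) = 14 − 0.196×3 = 13.4 V.
Saturation requires V_DS ≥ V_GS − V_t = 1.11 V; 13.4 ≥ 1.11 ✓.

I_D ≈ 0.2 mA, V_DS ≈ 13 V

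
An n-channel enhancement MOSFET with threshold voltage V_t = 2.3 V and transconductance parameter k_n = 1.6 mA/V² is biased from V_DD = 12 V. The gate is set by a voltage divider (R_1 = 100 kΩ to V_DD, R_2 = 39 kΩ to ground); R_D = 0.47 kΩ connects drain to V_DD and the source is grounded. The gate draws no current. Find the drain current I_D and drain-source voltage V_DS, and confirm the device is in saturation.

I_D ≈ 0.91 mA, V_DS ≈ 12 V

V_G = V_DD·R_2/(R_1+R_2) = 12×39/139 = 3.37 V. With the source grounded, V_GS = V_G = 3.37 V.
Assume saturation: I_D = (k_n/2)(V_GS − V_t)² = (1.6/2)×(3.37 − 2.3)² = 0.8×1.07² = 0.911 mA.
V_DS = V_DD − I_D·R_D = 12 − 0.911×0.47 = 11.6 V.
Saturation requires V_DS ≥ V_GS − V_t = 1.07 V; 11.6 ≥ 1.07 ✓.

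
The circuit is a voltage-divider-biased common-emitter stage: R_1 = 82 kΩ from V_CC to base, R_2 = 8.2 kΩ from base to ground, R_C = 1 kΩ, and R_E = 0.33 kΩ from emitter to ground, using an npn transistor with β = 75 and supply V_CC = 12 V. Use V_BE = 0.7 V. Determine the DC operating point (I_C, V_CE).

I_C ≈ 0.9 mA, V_CE ≈ 11 V

Thevenize the base divider: V_Th = V_CC·R_2/(R_1+R_2) = 12×8.2/90.2 = 1.09 V, R_Th = R_1‖R_2 = 7.45 kΩ.
Base-emitter loop: V_Th = I_B·R_Th + V_BE + (β+1)I_B·R_E, so I_B = (1.09 − 0.7) / (7.45 + 76×0.33) = 0.012 mA.
I_C = β·I_B = 75×0.012 = 0.901 mA, and I_E = (β+1)I_B = 0.913 mA.
V_CE = V_CC − I_C·R_C − I_E·R_E = 12 − 0.901×1 − 0.913×0.33 = 10.8 V.
V_CE = 10.8 V > 0.2 V confirms active-region operation.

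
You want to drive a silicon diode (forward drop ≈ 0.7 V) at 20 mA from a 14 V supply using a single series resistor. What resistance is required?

R ≈ 0.67 kΩ

The resistor drops V_S − V_D = 14 − 0.7 = 13.3 V at 20 mA.
R = 13.3 V / 20 mA = 0.665 kΩ.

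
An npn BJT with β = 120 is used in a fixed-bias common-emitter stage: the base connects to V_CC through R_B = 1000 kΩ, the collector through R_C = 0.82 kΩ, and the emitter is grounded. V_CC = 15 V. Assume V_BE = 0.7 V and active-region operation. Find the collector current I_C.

I_C ≈ 1.7 mA

Base loop: V_CC = I_B·R_B + V_BE, so I_B = (15 − 0.7)/1000 kΩ = 0.0143 mA.
In the active region I_C = β·I_B = 120 × 0.0143 = 1.72 mA.
Collector loop: V_CE = V_CC − I_C·R_C = 15 − 1.72×0.82 = 13.6 V.
Since V_CE = 13.6 V > V_CE(sat) ≈ 0.2 V, the transistor is in the active region as assumed.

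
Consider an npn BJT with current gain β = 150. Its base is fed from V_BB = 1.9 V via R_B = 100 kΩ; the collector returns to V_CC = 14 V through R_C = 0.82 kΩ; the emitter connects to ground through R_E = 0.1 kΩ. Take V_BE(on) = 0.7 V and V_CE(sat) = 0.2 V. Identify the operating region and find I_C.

active; I_C ≈ 1.6 mA

Assume active. Base-emitter loop: I_B = (V_BB − V_BE)/(R_B + (β+1)R_E) = (1.9 − 0.7)/(100 + 151×0.1) = 0.0104 mA.
I_C = β·I_B = 150×0.0104 = 1.56 mA.
V_CE = V_CC − I_C·R_C − I_E·R_E = 14 − 1.56×0.82 − 1.57×0.1 = 12.6 V > V_CE(sat), so the active-region assumption holds.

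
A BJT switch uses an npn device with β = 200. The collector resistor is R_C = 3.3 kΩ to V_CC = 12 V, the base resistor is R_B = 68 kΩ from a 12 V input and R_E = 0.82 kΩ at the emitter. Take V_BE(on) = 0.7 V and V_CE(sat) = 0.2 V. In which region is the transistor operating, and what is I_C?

saturation; I_C ≈ 2.8 mA

Assume active: I_B = (12 − 0.7)/(68 + 201×0.82) = 0.0485 mA, I_C = β·I_B = 9.71 mA.
Then V_CE = 12 − 9.71×3.3 − 9.76×0.82 = -28 V < 0.2 V — the active assumption fails.
Re-solve with V_CE = 0.2 V. KCL at the emitter: V_E/R_E = (V_BB−0.7−V_E)/R_B + (V_CC−0.2−V_E)/R_C, giving V_E = 2.43 V.
I_C = (V_CC − 0.2 − V_E)/R_C = (11.8 − 2.43)/3.3 = 2.84 mA.
Check: I_B = (11.3 − 2.43)/68 = 0.13 mA, and β·I_B = 26.1 mA > I_C, confirming saturation.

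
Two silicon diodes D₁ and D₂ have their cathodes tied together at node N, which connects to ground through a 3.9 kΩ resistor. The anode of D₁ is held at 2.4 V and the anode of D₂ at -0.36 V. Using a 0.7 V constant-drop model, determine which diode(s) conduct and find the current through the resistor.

Assume both conduct. Then node N would need to be at both 2.4−0.7 = 1.7 V and -0.36−0.7 = -1.06 V, which is impossible.
Assume only D₁ conducts: V_N = 2.4 − 0.7 = 1.7 V, so I_R = 1.7/3.9 = 0.436 mA.
Check D₂: its anode-to-cathode voltage is -0.36 − 1.7 = -2.06 V < 0.7 V, so it is off. The assumption is consistent.

Only D₁ conducts; I_R ≈ 0.44 mA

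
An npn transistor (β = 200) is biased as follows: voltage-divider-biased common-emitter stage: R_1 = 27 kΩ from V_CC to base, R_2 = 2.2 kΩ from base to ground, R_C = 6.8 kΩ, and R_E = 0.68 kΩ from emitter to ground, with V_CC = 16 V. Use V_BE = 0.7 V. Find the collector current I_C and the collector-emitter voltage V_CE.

I_C ≈ 0.73 mA, V_CE ≈ 11 V

Thevenize the base divider: V_Th = V_CC·R_2/(R_1+R_2) = 16×2.2/29.2 = 1.21 V, R_Th = R_1‖R_2 = 2.03 kΩ.
Base-emitter loop: V_Th = I_B·R_Th + V_BE + (β+1)I_B·R_E, so I_B = (1.21 − 0.7) / (2.03 + 201×0.68) = 0.00364 mA.
I_C = β·I_B = 200×0.00364 = 0.729 mA, and I_E = (β+1)I_B = 0.732 mA.
V_CE = V_CC − I_C·R_C − I_E·R_E = 16 − 0.729×6.8 − 0.732×0.68 = 10.5 V.
V_CE = 10.5 V > 0.2 V confirms active-region operation.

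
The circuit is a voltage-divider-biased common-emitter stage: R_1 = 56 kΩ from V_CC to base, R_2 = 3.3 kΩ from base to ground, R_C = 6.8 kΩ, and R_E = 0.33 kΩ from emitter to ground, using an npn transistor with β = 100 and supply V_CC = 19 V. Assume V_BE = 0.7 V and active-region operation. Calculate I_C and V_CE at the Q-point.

Thevenize the base divider: V_Th = V_CC·R_2/(R_1+R_2) = 19×3.3/59.3 = 1.06 V, R_Th = R_1‖R_2 = 3.12 kΩ.
Base-emitter loop: V_Th = I_B·R_Th + V_BE + (β+1)I_B·R_E, so I_B = (1.06 − 0.7) / (3.12 + 101×0.33) = 0.0098 mA.
I_C = β·I_B = 100×0.0098 = 0.98 mA, and I_E = (β+1)I_B = 0.99 mA.
V_CE = V_CC − I_C·R_C − I_E·R_E = 19 − 0.98×6.8 − 0.99×0.33 = 12 V.
V_CE = 12 V > 0.2 V confirms active-region operation.

I_C ≈ 0.98 mA, V_CE ≈ 12 V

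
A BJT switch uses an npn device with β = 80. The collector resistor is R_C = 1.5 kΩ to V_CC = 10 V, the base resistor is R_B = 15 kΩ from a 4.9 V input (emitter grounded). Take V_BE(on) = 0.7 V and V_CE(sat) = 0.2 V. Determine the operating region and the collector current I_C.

saturation; I_C ≈ 6.5 mA

Assume active: I_B = (4.9 − 0.7)/15 = 0.28 mA, giving I_C = β·I_B = 22.4 mA.
But then V_CE = 10 − 22.4×1.5 = -23.6 V < V_CE(sat) = 0.2 V — impossible in the active region.
So the transistor is saturated. With V_CE = 0.2 V, I_C = (V_CC − 0.2)/R_C = 9.8/1.5 = 6.53 mA.
Check: β·I_B = 22.4 mA > I_C = 6.53 mA, confirming saturation.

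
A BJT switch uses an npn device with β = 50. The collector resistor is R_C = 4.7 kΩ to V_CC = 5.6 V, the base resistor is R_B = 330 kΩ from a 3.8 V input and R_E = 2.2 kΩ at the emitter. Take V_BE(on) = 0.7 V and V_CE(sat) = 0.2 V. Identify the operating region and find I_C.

Assume active. Base-emitter loop: I_B = (V_BB − V_BE)/(R_B + (β+1)R_E) = (3.8 − 0.7)/(330 + 51×2.2) = 0.00701 mA.
I_C = β·I_B = 50×0.00701 = 0.351 mA.
V_CE = V_CC − I_C·R_C − I_E·R_E = 5.6 − 0.351×4.7 − 0.358×2.2 = 3.17 V > V_CE(sat), so the active-region assumption holds.

active; I_C ≈ 0.35 mA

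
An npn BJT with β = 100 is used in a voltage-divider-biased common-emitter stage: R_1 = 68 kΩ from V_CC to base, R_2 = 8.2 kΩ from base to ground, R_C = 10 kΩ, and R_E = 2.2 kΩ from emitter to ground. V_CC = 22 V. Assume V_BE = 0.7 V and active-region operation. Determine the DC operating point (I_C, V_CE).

I_C ≈ 0.73 mA, V_CE ≈ 13 V

Thevenize the base divider: V_Th = V_CC·R_2/(R_1+R_2) = 22×8.2/76.2 = 2.37 V, R_Th = R_1‖R_2 = 7.32 kΩ.
Base-emitter loop: V_Th = I_B·R_Th + V_BE + (β+1)I_B·R_E, so I_B = (2.37 − 0.7) / (7.32 + 101×2.2) = 0.00727 mA.
I_C = β·I_B = 100×0.00727 = 0.727 mA, and I_E = (β+1)I_B = 0.734 mA.
V_CE = V_CC − I_C·R_C − I_E·R_E = 22 − 0.727×10 − 0.734×2.2 = 13.1 V.
V_CE = 13.1 V > 0.2 V confirms active-region operation.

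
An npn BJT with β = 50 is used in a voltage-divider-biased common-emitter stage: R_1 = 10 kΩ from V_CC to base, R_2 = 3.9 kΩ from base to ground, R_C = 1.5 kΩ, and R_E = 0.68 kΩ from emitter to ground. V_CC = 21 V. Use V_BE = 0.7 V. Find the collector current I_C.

Thevenize the base divider: V_Th = V_CC·R_2/(R_1+R_2) = 21×3.9/13.9 = 5.89 V, R_Th = R_1‖R_2 = 2.81 kΩ.
Base-emitter loop: V_Th = I_B·R_Th + V_BE + (β+1)I_B·R_E, so I_B = (5.89 − 0.7) / (2.81 + 51×0.68) = 0.139 mA.
I_C = β·I_B = 50×0.139 = 6.93 mA, and I_E = (β+1)I_B = 7.06 mA.
V_CE = V_CC − I_C·R_C − I_E·R_E = 21 − 6.93×1.5 − 7.06×0.68 = 5.81 V.
V_CE = 5.81 V > 0.2 V confirms active-region operation.

I_C ≈ 6.9 mA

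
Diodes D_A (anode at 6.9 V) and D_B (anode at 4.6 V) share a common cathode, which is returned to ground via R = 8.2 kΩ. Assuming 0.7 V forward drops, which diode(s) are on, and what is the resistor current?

Assume both conduct. Then node N would need to be at both 6.9−0.7 = 6.2 V and 4.6−0.7 = 3.9 V, which is impossible.
Assume only D_A conducts: V_N = 6.9 − 0.7 = 6.2 V, so I_R = 6.2/8.2 = 0.756 mA.
Check D_B: its anode-to-cathode voltage is 4.6 − 6.2 = -1.6 V < 0.7 V, so it is off. The assumption is consistent.

Only D_A conducts; I_R ≈ 0.76 mA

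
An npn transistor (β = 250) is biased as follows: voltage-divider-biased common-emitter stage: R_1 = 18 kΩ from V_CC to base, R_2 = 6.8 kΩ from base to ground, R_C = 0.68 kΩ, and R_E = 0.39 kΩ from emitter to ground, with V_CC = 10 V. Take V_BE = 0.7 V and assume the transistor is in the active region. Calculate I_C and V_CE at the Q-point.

I_C ≈ 5 mA, V_CE ≈ 4.7 V

Thevenize the base divider: V_Th = V_CC·R_2/(R_1+R_2) = 10×6.8/24.8 = 2.74 V, R_Th = R_1‖R_2 = 4.94 kΩ.
Base-emitter loop: V_Th = I_B·R_Th + V_BE + (β+1)I_B·R_E, so I_B = (2.74 − 0.7) / (4.94 + 251×0.39) = 0.0199 mA.
I_C = β·I_B = 250×0.0199 = 4.96 mA, and I_E = (β+1)I_B = 4.98 mA.
V_CE = V_CC − I_C·R_C − I_E·R_E = 10 − 4.96×0.68 − 4.98×0.39 = 4.68 V.
V_CE = 4.68 V > 0.2 V confirms active-region operation.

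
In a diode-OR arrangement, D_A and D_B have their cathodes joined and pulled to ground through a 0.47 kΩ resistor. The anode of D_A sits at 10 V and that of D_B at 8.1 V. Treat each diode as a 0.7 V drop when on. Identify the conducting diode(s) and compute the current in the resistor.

Only D_A conducts; I_R ≈ 20 mA

Assume both conduct. Then node N would need to be at both 10−0.7 = 9.3 V and 8.1−0.7 = 7.4 V, which is impossible.
Assume only D_A conducts: V_N = 10 − 0.7 = 9.3 V, so I_R = 9.3/0.47 = 19.8 mA.
Check D_B: its anode-to-cathode voltage is 8.1 − 9.3 = -1.2 V < 0.7 V, so it is off. The assumption is consistent.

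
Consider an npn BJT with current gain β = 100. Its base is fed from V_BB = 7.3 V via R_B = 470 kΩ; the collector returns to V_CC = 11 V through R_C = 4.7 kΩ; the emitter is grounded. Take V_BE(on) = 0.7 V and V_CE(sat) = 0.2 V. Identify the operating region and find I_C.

Assume active. Base-emitter loop: I_B = (V_BB − V_BE)/R_B = (7.3 − 0.7)/470 = 0.014 mA.
I_C = β·I_B = 100×0.014 = 1.4 mA.
V_CE = V_CC − I_C·R_C = 11 − 1.4×4.7 = 4.4 V > V_CE(sat), so the active-region assumption holds.

active; I_C ≈ 1.4 mA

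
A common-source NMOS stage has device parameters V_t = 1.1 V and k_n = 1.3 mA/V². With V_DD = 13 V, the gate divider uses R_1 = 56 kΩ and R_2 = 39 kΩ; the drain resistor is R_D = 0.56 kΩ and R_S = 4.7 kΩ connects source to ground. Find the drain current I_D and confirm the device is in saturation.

V_G = V_DD·R_2/(R_1+R_2) = 13×39/95 = 5.34 V.
Assume saturation: I_D = (k_n/2)(V_GS − V_t)² with V_GS = V_G − I_D·R_S = 5.34 − 4.7·I_D.
Substituting gives 14.4·I_D² − 26.9·I_D + 11.7 = 0, with roots I_D = 0.683 or 1.19 mA.
The root I_D = 1.19 mA gives V_GS = -0.253 V ≤ V_t, so take I_D = 0.683 mA.
Then V_GS = 2.13 V and V_DS = V_DD − I_D(R_D+R_S) = 13 − 0.683×5.26 = 9.41 V.
Saturation requires V_DS ≥ V_GS − V_t = 1.03 V; 9.41 ≥ 1.03 ✓.

I_D ≈ 0.68 mA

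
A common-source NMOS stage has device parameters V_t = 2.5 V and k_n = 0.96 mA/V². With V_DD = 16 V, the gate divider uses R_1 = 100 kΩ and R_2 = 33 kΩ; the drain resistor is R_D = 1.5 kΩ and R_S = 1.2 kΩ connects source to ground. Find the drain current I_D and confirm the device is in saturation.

V_G = V_DD·R_2/(R_1+R_2) = 16×33/133 = 3.97 V.
Assume saturation: I_D = (k_n/2)(V_GS − V_t)² with V_GS = V_G − I_D·R_S = 3.97 − 1.2·I_D.
Substituting gives 0.691·I_D² − 2.69·I_D + 1.04 = 0, with roots I_D = 0.433 or 3.46 mA.
The root I_D = 3.46 mA gives V_GS = -0.186 V ≤ V_t, so take I_D = 0.433 mA.
Then V_GS = 3.45 V and V_DS = V_DD − I_D(R_D+R_S) = 16 − 0.433×2.7 = 14.8 V.
Saturation requires V_DS ≥ V_GS − V_t = 0.95 V; 14.8 ≥ 0.95 ✓.

I_D ≈ 0.43 mA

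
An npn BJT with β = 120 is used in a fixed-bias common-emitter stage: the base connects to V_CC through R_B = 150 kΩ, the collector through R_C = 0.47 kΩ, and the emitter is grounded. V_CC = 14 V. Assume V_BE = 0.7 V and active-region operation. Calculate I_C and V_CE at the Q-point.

Base loop: V_CC = I_B·R_B + V_BE, so I_B = (14 − 0.7)/150 kΩ = 0.0887 mA.
In the active region I_C = β·I_B = 120 × 0.0887 = 10.6 mA.
Collector loop: V_CE = V_CC − I_C·R_C = 14 − 10.6×0.47 = 9 V.
Since V_CE = 9 V > V_CE(sat) ≈ 0.2 V, the transistor is in the active region as assumed.

I_C ≈ 11 mA, V_CE ≈ 9 V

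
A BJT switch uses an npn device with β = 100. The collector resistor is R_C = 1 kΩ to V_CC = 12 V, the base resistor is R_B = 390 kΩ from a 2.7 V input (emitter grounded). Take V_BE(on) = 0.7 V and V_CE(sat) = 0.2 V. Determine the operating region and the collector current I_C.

Assume active. Base-emitter loop: I_B = (V_BB − V_BE)/R_B = (2.7 − 0.7)/390 = 0.00513 mA.
I_C = β·I_B = 100×0.00513 = 0.513 mA.
V_CE = V_CC − I_C·R_C = 12 − 0.513×1 = 11.5 V > V_CE(sat), so the active-region assumption holds.

active; I_C ≈ 0.51 mA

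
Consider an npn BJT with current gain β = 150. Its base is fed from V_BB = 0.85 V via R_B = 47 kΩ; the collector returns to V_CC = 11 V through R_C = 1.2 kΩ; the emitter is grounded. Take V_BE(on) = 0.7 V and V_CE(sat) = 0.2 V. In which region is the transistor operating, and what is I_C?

Assume active. Base-emitter loop: I_B = (V_BB − V_BE)/R_B = (0.85 − 0.7)/47 = 0.00319 mA.
I_C = β·I_B = 150×0.00319 = 0.479 mA.
V_CE = V_CC − I_C·R_C = 11 − 0.479×1.2 = 10.4 V > V_CE(sat), so the active-region assumption holds.

active; I_C ≈ 0.48 mA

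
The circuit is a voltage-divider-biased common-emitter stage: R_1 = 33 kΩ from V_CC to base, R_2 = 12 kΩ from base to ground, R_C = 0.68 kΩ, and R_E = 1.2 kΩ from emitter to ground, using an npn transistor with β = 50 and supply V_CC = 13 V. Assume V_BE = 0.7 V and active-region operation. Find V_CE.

Thevenize the base divider: V_Th = V_CC·R_2/(R_1+R_2) = 13×12/45 = 3.47 V, R_Th = R_1‖R_2 = 8.8 kΩ.
Base-emitter loop: V_Th = I_B·R_Th + V_BE + (β+1)I_B·R_E, so I_B = (3.47 − 0.7) / (8.8 + 51×1.2) = 0.0395 mA.
I_C = β·I_B = 50×0.0395 = 1.98 mA, and I_E = (β+1)I_B = 2.02 mA.
V_CE = V_CC − I_C·R_C − I_E·R_E = 13 − 1.98×0.68 − 2.02×1.2 = 9.24 V.
V_CE = 9.24 V > 0.2 V confirms active-region operation.

V_CE ≈ 9.2 V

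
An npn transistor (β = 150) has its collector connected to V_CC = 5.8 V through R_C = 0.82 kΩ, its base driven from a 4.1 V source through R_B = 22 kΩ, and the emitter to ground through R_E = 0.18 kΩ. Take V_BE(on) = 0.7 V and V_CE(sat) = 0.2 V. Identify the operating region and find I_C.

Assume active: I_B = (4.1 − 0.7)/(22 + 151×0.18) = 0.0691 mA, I_C = β·I_B = 10.4 mA.
Then V_CE = 5.8 − 10.4×0.82 − 10.4×0.18 = -4.58 V < 0.2 V — the active assumption fails.
Re-solve with V_CE = 0.2 V. KCL at the emitter: V_E/R_E = (V_BB−0.7−V_E)/R_B + (V_CC−0.2−V_E)/R_C, giving V_E = 1.02 V.
I_C = (V_CC − 0.2 − V_E)/R_C = (5.6 − 1.02)/0.82 = 5.58 mA.
Check: I_B = (3.4 − 1.02)/22 = 0.108 mA, and β·I_B = 16.2 mA > I_C, confirming saturation.

saturation; I_C ≈ 5.6 mA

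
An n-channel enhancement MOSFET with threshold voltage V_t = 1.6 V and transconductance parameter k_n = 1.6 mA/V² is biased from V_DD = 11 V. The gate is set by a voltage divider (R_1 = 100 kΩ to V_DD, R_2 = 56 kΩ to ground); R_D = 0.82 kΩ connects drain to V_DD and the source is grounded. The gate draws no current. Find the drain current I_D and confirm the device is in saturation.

I_D ≈ 4.4 mA

V_G = V_DD·R_2/(R_1+R_2) = 11×56/156 = 3.95 V. With the source grounded, V_GS = V_G = 3.95 V.
Assume saturation: I_D = (k_n/2)(V_GS − V_t)² = (1.6/2)×(3.95 − 1.6)² = 0.8×2.35² = 4.41 mA.
V_DS = V_DD − I_D·R_D = 11 − 4.41×0.82 = 7.38 V.
Saturation requires V_DS ≥ V_GS − V_t = 2.35 V; 7.38 ≥ 2.35 ✓.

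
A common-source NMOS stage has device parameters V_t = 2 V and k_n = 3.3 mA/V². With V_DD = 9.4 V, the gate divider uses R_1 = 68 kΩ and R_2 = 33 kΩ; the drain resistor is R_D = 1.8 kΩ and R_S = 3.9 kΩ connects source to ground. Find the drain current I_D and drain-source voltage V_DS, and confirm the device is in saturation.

I_D ≈ 0.19 mA, V_DS ≈ 8.3 V

V_G = V_DD·R_2/(R_1+R_2) = 9.4×33/101 = 3.07 V.
Assume saturation: I_D = (k_n/2)(V_GS − V_t)² with V_GS = V_G − I_D·R_S = 3.07 − 3.9·I_D.
Substituting gives 25.1·I_D² − 14.8·I_D + 1.89 = 0, with roots I_D = 0.188 or 0.401 mA.
The root I_D = 0.401 mA gives V_GS = 1.51 V ≤ V_t, so take I_D = 0.188 mA.
Then V_GS = 2.34 V and V_DS = V_DD − I_D(R_D+R_S) = 9.4 − 0.188×5.7 = 8.33 V.
Saturation requires V_DS ≥ V_GS − V_t = 0.338 V; 8.33 ≥ 0.338 ✓.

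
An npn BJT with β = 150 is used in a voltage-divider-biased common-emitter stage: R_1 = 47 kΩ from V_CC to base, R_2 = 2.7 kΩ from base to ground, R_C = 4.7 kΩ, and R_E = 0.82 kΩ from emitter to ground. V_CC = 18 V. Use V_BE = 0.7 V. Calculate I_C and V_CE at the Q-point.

I_C ≈ 0.33 mA, V_CE ≈ 16 V

Thevenize the base divider: V_Th = V_CC·R_2/(R_1+R_2) = 18×2.7/49.7 = 0.978 V, R_Th = R_1‖R_2 = 2.55 kΩ.
Base-emitter loop: V_Th = I_B·R_Th + V_BE + (β+1)I_B·R_E, so I_B = (0.978 − 0.7) / (2.55 + 151×0.82) = 0.0022 mA.
I_C = β·I_B = 150×0.0022 = 0.33 mA, and I_E = (β+1)I_B = 0.332 mA.
V_CE = V_CC − I_C·R_C − I_E·R_E = 18 − 0.33×4.7 − 0.332×0.82 = 16.2 V.
V_CE = 16.2 V > 0.2 V confirms active-region operation.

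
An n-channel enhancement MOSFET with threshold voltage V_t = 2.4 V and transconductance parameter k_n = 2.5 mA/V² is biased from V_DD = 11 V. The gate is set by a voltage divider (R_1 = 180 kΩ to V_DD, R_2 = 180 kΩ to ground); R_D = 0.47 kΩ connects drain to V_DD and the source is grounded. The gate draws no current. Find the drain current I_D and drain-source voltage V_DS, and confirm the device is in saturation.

I_D ≈ 12 mA, V_DS ≈ 5.4 V

V_G = V_DD·R_2/(R_1+R_2) = 11×180/360 = 5.5 V. With the source grounded, V_GS = V_G = 5.5 V.
Assume saturation: I_D = (k_n/2)(V_GS − V_t)² = (2.5/2)×(5.5 − 2.4)² = 1.25×3.1² = 12 mA.
V_DS = V_DD − I_D·R_D = 11 − 12×0.47 = 5.35 V.
Saturation requires V_DS ≥ V_GS − V_t = 3.1 V; 5.35 ≥ 3.1 ✓.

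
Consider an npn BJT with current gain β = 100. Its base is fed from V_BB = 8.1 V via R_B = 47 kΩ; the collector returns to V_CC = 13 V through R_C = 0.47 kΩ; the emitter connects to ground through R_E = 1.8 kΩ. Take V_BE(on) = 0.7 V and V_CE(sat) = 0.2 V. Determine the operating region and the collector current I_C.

active; I_C ≈ 3.2 mA

Assume active. Base-emitter loop: I_B = (V_BB − V_BE)/(R_B + (β+1)R_E) = (8.1 − 0.7)/(47 + 101×1.8) = 0.0323 mA.
I_C = β·I_B = 100×0.0323 = 3.23 mA.
V_CE = V_CC − I_C·R_C − I_E·R_E = 13 − 3.23×0.47 − 3.27×1.8 = 5.6 V > V_CE(sat), so the active-region assumption holds.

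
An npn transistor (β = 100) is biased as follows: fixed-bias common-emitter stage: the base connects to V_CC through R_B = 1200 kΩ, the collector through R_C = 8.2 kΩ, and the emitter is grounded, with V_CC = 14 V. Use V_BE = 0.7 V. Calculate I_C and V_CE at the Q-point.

I_C ≈ 1.1 mA, V_CE ≈ 4.9 V

Base loop: V_CC = I_B·R_B + V_BE, so I_B = (14 − 0.7)/1200 kΩ = 0.0111 mA.
In the active region I_C = β·I_B = 100 × 0.0111 = 1.11 mA.
Collector loop: V_CE = V_CC − I_C·R_C = 14 − 1.11×8.2 = 4.91 V.
Since V_CE = 4.91 V > V_CE(sat) ≈ 0.2 V, the transistor is in the active region as assumed.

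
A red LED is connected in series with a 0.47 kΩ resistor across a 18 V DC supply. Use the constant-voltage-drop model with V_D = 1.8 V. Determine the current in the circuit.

I ≈ 34 mA

KVL around the loop: 18 = V_D + I·R = 1.8 + I × 0.47 kΩ.
So I = (18 − 1.8) / 0.47 kΩ = 16.2 / 0.47 = 34.5 mA.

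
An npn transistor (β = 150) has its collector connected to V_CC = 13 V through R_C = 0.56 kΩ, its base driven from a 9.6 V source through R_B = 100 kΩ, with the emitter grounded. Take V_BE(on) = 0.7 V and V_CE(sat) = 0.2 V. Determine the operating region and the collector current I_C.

Assume active. Base-emitter loop: I_B = (V_BB − V_BE)/R_B = (9.6 − 0.7)/100 = 0.089 mA.
I_C = β·I_B = 150×0.089 = 13.4 mA.
V_CE = V_CC − I_C·R_C = 13 − 13.4×0.56 = 5.52 V > V_CE(sat), so the active-region assumption holds.

active; I_C ≈ 13 mA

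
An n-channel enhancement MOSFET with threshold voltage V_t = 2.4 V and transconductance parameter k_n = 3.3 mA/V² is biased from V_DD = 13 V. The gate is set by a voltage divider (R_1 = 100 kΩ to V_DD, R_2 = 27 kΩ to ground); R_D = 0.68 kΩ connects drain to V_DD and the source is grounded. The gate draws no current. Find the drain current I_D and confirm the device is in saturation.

V_G = V_DD·R_2/(R_1+R_2) = 13×27/127 = 2.76 V. With the source grounded, V_GS = V_G = 2.76 V.
Assume saturation: I_D = (k_n/2)(V_GS − V_t)² = (3.3/2)×(2.76 − 2.4)² = 1.65×0.364² = 0.218 mA.
V_DS = V_DD − I_D·R_D = 13 − 0.218×0.68 = 12.9 V.
Saturation requires V_DS ≥ V_GS − V_t = 0.364 V; 12.9 ≥ 0.364 ✓.

I_D ≈ 0.22 mA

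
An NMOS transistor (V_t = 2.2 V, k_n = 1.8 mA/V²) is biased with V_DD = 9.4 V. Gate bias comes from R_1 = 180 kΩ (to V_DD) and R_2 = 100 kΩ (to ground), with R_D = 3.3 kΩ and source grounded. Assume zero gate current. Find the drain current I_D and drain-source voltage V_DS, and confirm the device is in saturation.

V_G = V_DD·R_2/(R_1+R_2) = 9.4×100/280 = 3.36 V. With the source grounded, V_GS = V_G = 3.36 V.
Assume saturation: I_D = (k_n/2)(V_GS − V_t)² = (1.8/2)×(3.36 − 2.2)² = 0.9×1.16² = 1.21 mA.
V_DS = V_DD − I_D·R_D = 9.4 − 1.21×3.3 = 5.42 V.
Saturation requires V_DS ≥ V_GS − V_t = 1.16 V; 5.42 ≥ 1.16 ✓.

I_D ≈ 1.2 mA, V_DS ≈ 5.4 V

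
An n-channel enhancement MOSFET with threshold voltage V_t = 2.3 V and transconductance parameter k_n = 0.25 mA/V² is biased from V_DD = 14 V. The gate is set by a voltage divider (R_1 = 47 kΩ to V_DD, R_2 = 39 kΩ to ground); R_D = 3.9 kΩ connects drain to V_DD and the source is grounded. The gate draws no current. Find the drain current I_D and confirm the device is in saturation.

I_D ≈ 2 mA

V_G = V_DD·R_2/(R_1+R_2) = 14×39/86 = 6.35 V. With the source grounded, V_GS = V_G = 6.35 V.
Assume saturation: I_D = (k_n/2)(V_GS − V_t)² = (0.25/2)×(6.35 − 2.3)² = 0.125×4.05² = 2.05 mA.
V_DS = V_DD − I_D·R_D = 14 − 2.05×3.9 = 6.01 V.
Saturation requires V_DS ≥ V_GS − V_t = 4.05 V; 6.01 ≥ 4.05 ✓.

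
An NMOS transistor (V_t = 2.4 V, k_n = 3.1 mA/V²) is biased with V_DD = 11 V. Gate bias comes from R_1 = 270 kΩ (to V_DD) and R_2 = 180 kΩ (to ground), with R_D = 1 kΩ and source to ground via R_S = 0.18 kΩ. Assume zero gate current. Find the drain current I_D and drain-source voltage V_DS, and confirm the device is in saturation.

V_G = V_DD·R_2/(R_1+R_2) = 11×180/450 = 4.4 V.
Assume saturation: I_D = (k_n/2)(V_GS − V_t)² with V_GS = V_G − I_D·R_S = 4.4 − 0.18·I_D.
Substituting gives 0.0502·I_D² − 2.12·I_D + 6.2 = 0, with roots I_D = 3.17 or 39 mA.
The root I_D = 39 mA gives V_GS = -2.61 V ≤ V_t, so take I_D = 3.17 mA.
Then V_GS = 3.83 V and V_DS = V_DD − I_D(R_D+R_S) = 11 − 3.17×1.18 = 7.26 V.
Saturation requires V_DS ≥ V_GS − V_t = 1.43 V; 7.26 ≥ 1.43 ✓.

I_D ≈ 3.2 mA, V_DS ≈ 7.3 V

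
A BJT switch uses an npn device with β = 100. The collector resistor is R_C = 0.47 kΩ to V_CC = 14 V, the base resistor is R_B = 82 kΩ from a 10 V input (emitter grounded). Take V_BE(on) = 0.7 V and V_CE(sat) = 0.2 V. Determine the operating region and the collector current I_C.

Assume active. Base-emitter loop: I_B = (V_BB − V_BE)/R_B = (10 − 0.7)/82 = 0.113 mA.
I_C = β·I_B = 100×0.113 = 11.3 mA.
V_CE = V_CC − I_C·R_C = 14 − 11.3×0.47 = 8.67 V > V_CE(sat), so the active-region assumption holds.

active; I_C ≈ 11 mA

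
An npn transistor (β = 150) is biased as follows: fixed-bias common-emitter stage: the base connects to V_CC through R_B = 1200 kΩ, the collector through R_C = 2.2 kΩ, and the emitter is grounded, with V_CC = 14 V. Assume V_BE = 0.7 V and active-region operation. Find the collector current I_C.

I_C ≈ 1.7 mA

Base loop: V_CC = I_B·R_B + V_BE, so I_B = (14 − 0.7)/1200 kΩ = 0.0111 mA.
In the active region I_C = β·I_B = 150 × 0.0111 = 1.66 mA.
Collector loop: V_CE = V_CC − I_C·R_C = 14 − 1.66×2.2 = 10.3 V.
Since V_CE = 10.3 V > V_CE(sat) ≈ 0.2 V, the transistor is in the active region as assumed.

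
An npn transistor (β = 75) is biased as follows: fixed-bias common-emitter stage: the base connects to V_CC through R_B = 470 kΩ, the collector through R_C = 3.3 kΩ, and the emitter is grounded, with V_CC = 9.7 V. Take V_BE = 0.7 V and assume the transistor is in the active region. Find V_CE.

V_CE ≈ 5 V

Base loop: V_CC = I_B·R_B + V_BE, so I_B = (9.7 − 0.7)/470 kΩ = 0.0191 mA.
In the active region I_C = β·I_B = 75 × 0.0191 = 1.44 mA.
Collector loop: V_CE = V_CC − I_C·R_C = 9.7 − 1.44×3.3 = 4.96 V.
Since V_CE = 4.96 V > V_CE(sat) ≈ 0.2 V, the transistor is in the active region as assumed.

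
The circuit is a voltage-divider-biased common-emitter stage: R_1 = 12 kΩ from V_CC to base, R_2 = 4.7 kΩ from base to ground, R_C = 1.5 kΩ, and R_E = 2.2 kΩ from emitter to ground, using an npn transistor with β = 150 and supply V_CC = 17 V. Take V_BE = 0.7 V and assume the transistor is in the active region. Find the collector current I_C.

Thevenize the base divider: V_Th = V_CC·R_2/(R_1+R_2) = 17×4.7/16.7 = 4.78 V, R_Th = R_1‖R_2 = 3.38 kΩ.
Base-emitter loop: V_Th = I_B·R_Th + V_BE + (β+1)I_B·R_E, so I_B = (4.78 − 0.7) / (3.38 + 151×2.2) = 0.0122 mA.
I_C = β·I_B = 150×0.0122 = 1.83 mA, and I_E = (β+1)I_B = 1.84 mA.
V_CE = V_CC − I_C·R_C − I_E·R_E = 17 − 1.83×1.5 − 1.84×2.2 = 10.2 V.
V_CE = 10.2 V > 0.2 V confirms active-region operation.

I_C ≈ 1.8 mA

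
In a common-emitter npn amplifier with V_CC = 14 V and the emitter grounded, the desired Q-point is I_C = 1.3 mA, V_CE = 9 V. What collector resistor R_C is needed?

Collector loop: V_CC = I_C·R_C + V_CE.
R_C = (V_CC − V_CE)/I_C = (14 − 9)/1.3 = 3.85 kΩ.

R_C ≈ 3.8 kΩ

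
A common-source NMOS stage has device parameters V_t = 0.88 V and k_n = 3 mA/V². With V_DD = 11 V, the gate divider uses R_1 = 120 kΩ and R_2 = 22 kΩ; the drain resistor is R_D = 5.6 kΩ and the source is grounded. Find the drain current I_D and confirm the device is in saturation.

I_D ≈ 1 mA

V_G = V_DD·R_2/(R_1+R_2) = 11×22/142 = 1.7 V. With the source grounded, V_GS = V_G = 1.7 V.
Assume saturation: I_D = (k_n/2)(V_GS − V_t)² = (3/2)×(1.7 − 0.88)² = 1.5×0.824² = 1.02 mA.
V_DS = V_DD − I_D·R_D = 11 − 1.02×5.6 = 5.29 V.
Saturation requires V_DS ≥ V_GS − V_t = 0.824 V; 5.29 ≥ 0.824 ✓.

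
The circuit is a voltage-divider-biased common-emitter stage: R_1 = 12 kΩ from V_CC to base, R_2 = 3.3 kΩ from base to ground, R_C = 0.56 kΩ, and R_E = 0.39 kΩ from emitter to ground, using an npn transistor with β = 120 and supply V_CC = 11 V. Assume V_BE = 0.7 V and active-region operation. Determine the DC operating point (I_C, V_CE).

I_C ≈ 4 mA, V_CE ≈ 7.2 V

Thevenize the base divider: V_Th = V_CC·R_2/(R_1+R_2) = 11×3.3/15.3 = 2.37 V, R_Th = R_1‖R_2 = 2.59 kΩ.
Base-emitter loop: V_Th = I_B·R_Th + V_BE + (β+1)I_B·R_E, so I_B = (2.37 − 0.7) / (2.59 + 121×0.39) = 0.0336 mA.
I_C = β·I_B = 120×0.0336 = 4.03 mA, and I_E = (β+1)I_B = 4.07 mA.
V_CE = V_CC − I_C·R_C − I_E·R_E = 11 − 4.03×0.56 − 4.07×0.39 = 7.16 V.
V_CE = 7.16 V > 0.2 V confirms active-region operation.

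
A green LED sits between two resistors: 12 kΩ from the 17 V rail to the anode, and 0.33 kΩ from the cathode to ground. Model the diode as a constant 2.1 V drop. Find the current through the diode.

I ≈ 1.2 mA

The two resistors are in series with the diode, so KVL gives 17 = I·12 + 2.1 + I·0.33.
I = (17 − 2.1) / (12 + 0.33) kΩ = 14.9 / 12.3 = 1.21 mA.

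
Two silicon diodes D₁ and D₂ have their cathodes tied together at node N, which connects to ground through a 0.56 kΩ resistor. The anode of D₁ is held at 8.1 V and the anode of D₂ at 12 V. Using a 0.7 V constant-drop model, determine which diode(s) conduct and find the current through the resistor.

Assume both conduct. Then node N would need to be at both 8.1−0.7 = 7.4 V and 12−0.7 = 11.3 V, which is impossible.
Assume only D₂ conducts: V_N = 12 − 0.7 = 11.3 V, so I_R = 11.3/0.56 = 20.2 mA.
Check D₁: its anode-to-cathode voltage is 8.1 − 11.3 = -3.2 V < 0.7 V, so it is off. The assumption is consistent.

Only D₂ conducts; I_R ≈ 20 mA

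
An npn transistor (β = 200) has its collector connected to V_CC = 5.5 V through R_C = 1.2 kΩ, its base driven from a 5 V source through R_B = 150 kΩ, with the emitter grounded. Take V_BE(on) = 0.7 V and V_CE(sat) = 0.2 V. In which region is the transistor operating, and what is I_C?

Assume active: I_B = (5 − 0.7)/150 = 0.0287 mA, giving I_C = β·I_B = 5.73 mA.
But then V_CE = 5.5 − 5.73×1.2 = -1.38 V < V_CE(sat) = 0.2 V — impossible in the active region.
So the transistor is saturated. With V_CE = 0.2 V, I_C = (V_CC − 0.2)/R_C = 5.3/1.2 = 4.42 mA.
Check: β·I_B = 5.73 mA > I_C = 4.42 mA, confirming saturation.

saturation; I_C ≈ 4.4 mA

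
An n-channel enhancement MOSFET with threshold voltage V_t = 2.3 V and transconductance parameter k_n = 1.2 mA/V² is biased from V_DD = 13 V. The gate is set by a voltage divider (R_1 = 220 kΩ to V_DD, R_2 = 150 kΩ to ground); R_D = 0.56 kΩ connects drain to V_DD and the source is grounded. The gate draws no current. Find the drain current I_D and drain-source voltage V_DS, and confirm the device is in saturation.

V_G = V_DD·R_2/(R_1+R_2) = 13×150/370 = 5.27 V. With the source grounded, V_GS = V_G = 5.27 V.
Assume saturation: I_D = (k_n/2)(V_GS − V_t)² = (1.2/2)×(5.27 − 2.3)² = 0.6×2.97² = 5.29 mA.
V_DS = V_DD − I_D·R_D = 13 − 5.29×0.56 = 10 V.
Saturation requires V_DS ≥ V_GS − V_t = 2.97 V; 10 ≥ 2.97 ✓.

I_D ≈ 5.3 mA, V_DS ≈ 10 V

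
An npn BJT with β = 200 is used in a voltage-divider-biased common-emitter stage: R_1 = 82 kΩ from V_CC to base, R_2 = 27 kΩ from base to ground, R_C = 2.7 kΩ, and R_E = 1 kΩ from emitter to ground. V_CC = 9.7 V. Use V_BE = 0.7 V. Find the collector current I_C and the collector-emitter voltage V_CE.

I_C ≈ 1.5 mA, V_CE ≈ 4 V

Thevenize the base divider: V_Th = V_CC·R_2/(R_1+R_2) = 9.7×27/109 = 2.4 V, R_Th = R_1‖R_2 = 20.3 kΩ.
Base-emitter loop: V_Th = I_B·R_Th + V_BE + (β+1)I_B·R_E, so I_B = (2.4 − 0.7) / (20.3 + 201×1) = 0.00769 mA.
I_C = β·I_B = 200×0.00769 = 1.54 mA, and I_E = (β+1)I_B = 1.55 mA.
V_CE = V_CC − I_C·R_C − I_E·R_E = 9.7 − 1.54×2.7 − 1.55×1 = 4 V.
V_CE = 4 V > 0.2 V confirms active-region operation.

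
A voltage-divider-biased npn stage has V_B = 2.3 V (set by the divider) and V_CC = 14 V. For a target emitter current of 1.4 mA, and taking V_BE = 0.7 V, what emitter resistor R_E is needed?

V_E = V_B − V_BE = 2.3 − 0.7 = 1.6 V.
R_E = V_E / I_E = 1.6 / 1.4 = 1.14 kΩ.

R_E ≈ 1.1 kΩ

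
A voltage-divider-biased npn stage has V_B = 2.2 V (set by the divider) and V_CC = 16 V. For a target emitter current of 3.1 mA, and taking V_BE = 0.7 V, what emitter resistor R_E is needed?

V_E = V_B − V_BE = 2.2 − 0.7 = 1.5 V.
R_E = V_E / I_E = 1.5 / 3.1 = 0.484 kΩ.

R_E ≈ 0.48 kΩ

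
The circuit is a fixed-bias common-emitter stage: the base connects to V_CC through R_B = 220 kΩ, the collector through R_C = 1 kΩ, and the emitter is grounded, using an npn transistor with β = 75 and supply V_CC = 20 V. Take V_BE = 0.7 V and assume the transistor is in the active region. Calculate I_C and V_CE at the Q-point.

Base loop: V_CC = I_B·R_B + V_BE, so I_B = (20 − 0.7)/220 kΩ = 0.0877 mA.
In the active region I_C = β·I_B = 75 × 0.0877 = 6.58 mA.
Collector loop: V_CE = V_CC − I_C·R_C = 20 − 6.58×1 = 13.4 V.
Since V_CE = 13.4 V > V_CE(sat) ≈ 0.2 V, the transistor is in the active region as assumed.

I_C ≈ 6.6 mA, V_CE ≈ 13 V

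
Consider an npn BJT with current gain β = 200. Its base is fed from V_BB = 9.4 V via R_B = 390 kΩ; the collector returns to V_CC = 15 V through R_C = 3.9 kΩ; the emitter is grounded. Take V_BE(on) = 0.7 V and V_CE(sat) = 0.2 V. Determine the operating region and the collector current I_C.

Assume active: I_B = (9.4 − 0.7)/390 = 0.0223 mA, giving I_C = β·I_B = 4.46 mA.
But then V_CE = 15 − 4.46×3.9 = -2.4 V < V_CE(sat) = 0.2 V — impossible in the active region.
So the transistor is saturated. With V_CE = 0.2 V, I_C = (V_CC − 0.2)/R_C = 14.8/3.9 = 3.79 mA.
Check: β·I_B = 4.46 mA > I_C = 3.79 mA, confirming saturation.

saturation; I_C ≈ 3.8 mA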